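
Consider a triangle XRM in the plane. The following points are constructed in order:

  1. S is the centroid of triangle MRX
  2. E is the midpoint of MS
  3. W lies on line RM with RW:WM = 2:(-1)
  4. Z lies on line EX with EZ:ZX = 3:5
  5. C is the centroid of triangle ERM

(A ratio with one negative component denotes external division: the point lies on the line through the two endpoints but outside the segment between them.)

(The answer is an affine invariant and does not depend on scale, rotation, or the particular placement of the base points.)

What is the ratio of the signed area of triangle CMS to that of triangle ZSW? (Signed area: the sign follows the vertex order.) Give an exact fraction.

Choose coordinates X = (0, 0), R = (1, 0), M = (0, 1).
1. S is the centroid of triangle MRX ⇒ S = (1/3, 1/3)
2. E is the midpoint of MS ⇒ E = (1/6, 2/3)
3. W lies on line RM with RW:WM = 2:(-1) ⇒ W = (-1, 2)
4. Z lies on line EX with EZ:ZX = 3:5 ⇒ Z = (5/48, 5/12)
5. C is the centroid of triangle ERM ⇒ C = (7/18, 5/9)
2·[CMS] = 1/9, 2·[ZSW] = 13/48
[CMS]:[ZSW] = 1/9:13/48 = 16/39

[CMS]:[ZSW] = 16/39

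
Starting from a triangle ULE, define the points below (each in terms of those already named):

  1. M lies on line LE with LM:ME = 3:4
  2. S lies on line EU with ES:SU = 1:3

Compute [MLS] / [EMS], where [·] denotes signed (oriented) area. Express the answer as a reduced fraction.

[MLS]:[EMS] = 3/4

Choose coordinates U = (0, 0), L = (1, 0), E = (0, 1).
1. M lies on line LE with LM:ME = 3:4 ⇒ M = (4/7, 3/7)
2. S lies on line EU with ES:SU = 1:3 ⇒ S = (0, 3/4)
2·[MLS] = -3/28, 2·[EMS] = -1/7
[MLS]:[EMS] = -3/28:-1/7 = 3/4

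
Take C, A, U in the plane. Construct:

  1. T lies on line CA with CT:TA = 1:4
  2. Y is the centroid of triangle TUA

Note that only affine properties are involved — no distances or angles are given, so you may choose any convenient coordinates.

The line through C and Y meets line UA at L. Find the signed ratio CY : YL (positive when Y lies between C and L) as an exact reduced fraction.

Set C = (0, 0), A = (1, 0), U = (0, 1); any affine frame gives the same invariant.
1. T lies on line CA with CT:TA = 1:4 ⇒ T = (1/5, 0)
2. Y is the centroid of triangle TUA ⇒ Y = (2/5, 1/3)
line CY meets UA at L = (6/11, 5/11)
Y = C + t·(L−C) with t = 11/15, so CY:YL = 11/15:4/15

CY:YL = 11/4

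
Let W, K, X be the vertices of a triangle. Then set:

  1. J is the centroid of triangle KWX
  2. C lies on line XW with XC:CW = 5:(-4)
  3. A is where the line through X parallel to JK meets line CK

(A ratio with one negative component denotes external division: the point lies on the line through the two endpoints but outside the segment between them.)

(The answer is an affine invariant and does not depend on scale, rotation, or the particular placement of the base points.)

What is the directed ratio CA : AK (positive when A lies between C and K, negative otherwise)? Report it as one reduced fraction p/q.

CA:AK = -10

Work in coordinates with W = (0, 0), K = (1, 0), X = (0, 1).
1. J is the centroid of triangle KWX ⇒ J = (1/3, 1/3)
2. C lies on line XW with XC:CW = 5:(-4) ⇒ C = (0, -4)
3. A is where the line through X parallel to JK meets line CK ⇒ A = (10/9, 4/9)
A = C + t·(K−C) with t = 10/9, so CA:AK = t:(1−t) = 10/9:-1/9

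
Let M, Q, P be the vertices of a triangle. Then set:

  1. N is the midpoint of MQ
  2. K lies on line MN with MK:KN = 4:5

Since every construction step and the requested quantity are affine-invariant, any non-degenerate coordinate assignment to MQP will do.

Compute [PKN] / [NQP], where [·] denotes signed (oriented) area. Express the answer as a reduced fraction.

[PKN]:[NQP] = 5/9

Choose coordinates M = (0, 0), Q = (1, 0), P = (0, 1).
1. N is the midpoint of MQ ⇒ N = (1/2, 0)
2. K lies on line MN with MK:KN = 4:5 ⇒ K = (2/9, 0)
2·[PKN] = 5/18, 2·[NQP] = 1/2
[PKN]:[NQP] = 5/18:1/2 = 5/9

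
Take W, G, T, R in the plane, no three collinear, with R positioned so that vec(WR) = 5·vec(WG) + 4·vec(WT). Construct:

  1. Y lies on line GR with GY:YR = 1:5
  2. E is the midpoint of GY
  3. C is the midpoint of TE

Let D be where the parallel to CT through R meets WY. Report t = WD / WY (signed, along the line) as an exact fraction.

t = 13/3

Set W = (0, 0), G = (1, 0), T = (0, 1), R = (5, 4); any affine frame gives the same invariant.
1. Y lies on line GR with GY:YR = 1:5 ⇒ Y = (5/3, 2/3)
2. E is the midpoint of GY ⇒ E = (4/3, 1/3)
3. C is the midpoint of TE ⇒ C = (2/3, 2/3)
through R parallel to CT: direction (-2/3, 1/3); meets WY at D = (65/9, 26/9)
D = W + t·(Y−W) with t = 13/3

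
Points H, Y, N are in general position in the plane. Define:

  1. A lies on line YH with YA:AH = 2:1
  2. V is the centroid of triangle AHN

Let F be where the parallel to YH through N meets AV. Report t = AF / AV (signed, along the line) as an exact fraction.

Choose coordinates H = (0, 0), Y = (1, 0), N = (0, 1).
1. A lies on line YH with YA:AH = 2:1 ⇒ A = (1/3, 0)
2. V is the centroid of triangle AHN ⇒ V = (1/9, 1/3)
through N parallel to YH: direction (-1, 0); meets AV at F = (-1/3, 1)
F = A + t·(V−A) with t = 3

t = 3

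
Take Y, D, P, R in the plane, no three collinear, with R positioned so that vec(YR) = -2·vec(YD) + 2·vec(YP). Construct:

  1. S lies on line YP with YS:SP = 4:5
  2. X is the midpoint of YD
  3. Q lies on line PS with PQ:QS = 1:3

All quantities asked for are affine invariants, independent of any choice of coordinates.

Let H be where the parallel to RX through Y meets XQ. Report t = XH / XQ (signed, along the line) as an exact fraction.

t = -72/83

Assign Y = (0, 0), D = (1, 0), P = (0, 1), R = (-2, 2) — the answer is frame-independent, so this choice is without loss of generality.
1. S lies on line YP with YS:SP = 4:5 ⇒ S = (0, 4/9)
2. X is the midpoint of YD ⇒ X = (1/2, 0)
3. Q lies on line PS with PQ:QS = 1:3 ⇒ Q = (0, 31/36)
through Y parallel to RX: direction (5/2, -2); meets XQ at H = (155/166, -62/83)
H = X + t·(Q−X) with t = -72/83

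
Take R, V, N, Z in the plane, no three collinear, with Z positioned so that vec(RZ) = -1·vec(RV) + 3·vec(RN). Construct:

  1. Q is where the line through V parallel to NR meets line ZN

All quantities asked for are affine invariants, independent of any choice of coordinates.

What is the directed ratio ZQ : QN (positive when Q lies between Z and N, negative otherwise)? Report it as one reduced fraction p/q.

ZQ:QN = -2

Work in coordinates with R = (0, 0), V = (1, 0), N = (0, 1), Z = (-1, 3).
1. Q is where the line through V parallel to NR meets line ZN ⇒ Q = (1, -1)
Q = Z + t·(N−Z) with t = 2, so ZQ:QN = t:(1−t) = 2:-1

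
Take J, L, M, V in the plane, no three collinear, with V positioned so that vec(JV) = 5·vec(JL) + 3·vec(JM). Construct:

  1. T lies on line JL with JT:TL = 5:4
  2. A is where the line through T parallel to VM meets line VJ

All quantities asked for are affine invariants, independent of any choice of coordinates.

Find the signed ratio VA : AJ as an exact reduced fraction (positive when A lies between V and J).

VA:AJ = -11/2

Work in coordinates with J = (0, 0), L = (1, 0), M = (0, 1), V = (5, 3).
1. T lies on line JL with JT:TL = 5:4 ⇒ T = (5/9, 0)
2. A is where the line through T parallel to VM meets line VJ ⇒ A = (-10/9, -2/3)
A = V + t·(J−V) with t = 11/9, so VA:AJ = t:(1−t) = 11/9:-2/9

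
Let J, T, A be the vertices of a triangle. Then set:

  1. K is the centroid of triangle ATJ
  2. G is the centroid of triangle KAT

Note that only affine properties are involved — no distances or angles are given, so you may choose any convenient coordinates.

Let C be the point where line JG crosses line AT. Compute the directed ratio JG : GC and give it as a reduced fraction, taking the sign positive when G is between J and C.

JG:GC = 8

Set J = (0, 0), T = (1, 0), A = (0, 1); any affine frame gives the same invariant.
1. K is the centroid of triangle ATJ ⇒ K = (1/3, 1/3)
2. G is the centroid of triangle KAT ⇒ G = (4/9, 4/9)
line JG meets AT at C = (1/2, 1/2)
G = J + t·(C−J) with t = 8/9, so JG:GC = 8/9:1/9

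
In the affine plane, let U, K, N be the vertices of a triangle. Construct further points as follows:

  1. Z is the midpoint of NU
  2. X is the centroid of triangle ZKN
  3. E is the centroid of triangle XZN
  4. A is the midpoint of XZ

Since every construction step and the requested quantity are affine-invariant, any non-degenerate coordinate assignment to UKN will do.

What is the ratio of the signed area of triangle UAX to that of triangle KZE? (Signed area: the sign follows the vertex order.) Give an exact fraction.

Assign U = (0, 0), K = (1, 0), N = (0, 1) — the answer is frame-independent, so this choice is without loss of generality.
1. Z is the midpoint of NU ⇒ Z = (0, 1/2)
2. X is the centroid of triangle ZKN ⇒ X = (1/3, 1/2)
3. E is the centroid of triangle XZN ⇒ E = (1/9, 2/3)
4. A is the midpoint of XZ ⇒ A = (1/6, 1/2)
2·[UAX] = -1/12, 2·[KZE] = -2/9
[UAX]:[KZE] = -1/12:-2/9 = 3/8

[UAX]:[KZE] = 3/8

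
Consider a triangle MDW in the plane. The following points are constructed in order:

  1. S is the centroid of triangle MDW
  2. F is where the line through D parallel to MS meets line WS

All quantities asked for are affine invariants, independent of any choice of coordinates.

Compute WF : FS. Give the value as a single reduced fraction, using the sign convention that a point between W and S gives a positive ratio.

Assign M = (0, 0), D = (1, 0), W = (0, 1) — the answer is frame-independent, so this choice is without loss of generality.
1. S is the centroid of triangle MDW ⇒ S = (1/3, 1/3)
2. F is where the line through D parallel to MS meets line WS ⇒ F = (2/3, -1/3)
F = W + t·(S−W) with t = 2, so WF:FS = t:(1−t) = 2:-1

WF:FS = -2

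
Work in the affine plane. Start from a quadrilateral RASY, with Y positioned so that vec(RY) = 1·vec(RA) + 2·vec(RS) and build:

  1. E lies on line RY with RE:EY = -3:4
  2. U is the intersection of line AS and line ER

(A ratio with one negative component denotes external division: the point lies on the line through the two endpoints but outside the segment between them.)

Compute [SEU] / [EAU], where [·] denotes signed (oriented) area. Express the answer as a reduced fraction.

Choose coordinates R = (0, 0), A = (1, 0), S = (0, 1), Y = (1, 2).
1. E lies on line RY with RE:EY = -3:4 ⇒ E = (-3, -6)
2. U is the intersection of line AS and line ER ⇒ U = (1/3, 2/3)
2·[SEU] = 10/3, 2·[EAU] = 20/3
[SEU]:[EAU] = 10/3:20/3 = 1/2

[SEU]:[EAU] = 1/2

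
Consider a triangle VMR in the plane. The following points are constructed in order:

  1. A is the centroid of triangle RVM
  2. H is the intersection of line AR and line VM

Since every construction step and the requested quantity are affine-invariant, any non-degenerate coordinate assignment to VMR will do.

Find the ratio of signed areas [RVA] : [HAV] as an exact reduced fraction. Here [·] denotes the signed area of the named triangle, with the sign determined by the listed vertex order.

[RVA]:[HAV] = 2

Assign V = (0, 0), M = (1, 0), R = (0, 1) — the answer is frame-independent, so this choice is without loss of generality.
1. A is the centroid of triangle RVM ⇒ A = (1/3, 1/3)
2. H is the intersection of line AR and line VM ⇒ H = (1/2, 0)
2·[RVA] = 1/3, 2·[HAV] = 1/6
[RVA]:[HAV] = 1/3:1/6 = 2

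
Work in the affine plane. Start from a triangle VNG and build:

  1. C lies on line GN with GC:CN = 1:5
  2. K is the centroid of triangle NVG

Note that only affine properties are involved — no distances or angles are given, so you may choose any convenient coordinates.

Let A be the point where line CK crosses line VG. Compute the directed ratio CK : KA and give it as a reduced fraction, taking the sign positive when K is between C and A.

Work in coordinates with V = (0, 0), N = (1, 0), G = (0, 1).
1. C lies on line GN with GC:CN = 1:5 ⇒ C = (1/6, 5/6)
2. K is the centroid of triangle NVG ⇒ K = (1/3, 1/3)
line CK meets VG at A = (0, 4/3)
K = C + t·(A−C) with t = -1, so CK:KA = -1:2

CK:KA = -1/2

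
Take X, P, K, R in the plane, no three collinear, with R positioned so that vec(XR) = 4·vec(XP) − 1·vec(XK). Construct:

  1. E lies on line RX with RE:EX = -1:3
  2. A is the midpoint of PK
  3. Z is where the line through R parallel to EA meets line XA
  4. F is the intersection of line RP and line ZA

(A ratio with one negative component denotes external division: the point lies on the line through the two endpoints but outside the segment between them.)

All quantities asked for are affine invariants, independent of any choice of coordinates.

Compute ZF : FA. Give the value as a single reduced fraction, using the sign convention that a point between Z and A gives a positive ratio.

Assign X = (0, 0), P = (1, 0), K = (0, 1), R = (4, -1) — the answer is frame-independent, so this choice is without loss of generality.
1. E lies on line RX with RE:EX = -1:3 ⇒ E = (6, -3/2)
2. A is the midpoint of PK ⇒ A = (1/2, 1/2)
3. Z is where the line through R parallel to EA meets line XA ⇒ Z = (1/3, 1/3)
4. F is the intersection of line RP and line ZA ⇒ F = (1/4, 1/4)
F = Z + t·(A−Z) with t = -1/2, so ZF:FA = t:(1−t) = -1/2:3/2

ZF:FA = -1/3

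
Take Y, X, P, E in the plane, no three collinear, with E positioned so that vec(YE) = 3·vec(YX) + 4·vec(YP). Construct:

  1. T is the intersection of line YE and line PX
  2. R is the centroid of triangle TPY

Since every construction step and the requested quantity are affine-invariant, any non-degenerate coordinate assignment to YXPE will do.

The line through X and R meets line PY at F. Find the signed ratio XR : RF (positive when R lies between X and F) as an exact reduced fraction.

XR:RF = 6

Set Y = (0, 0), X = (1, 0), P = (0, 1), E = (3, 4); any affine frame gives the same invariant.
1. T is the intersection of line YE and line PX ⇒ T = (3/7, 4/7)
2. R is the centroid of triangle TPY ⇒ R = (1/7, 11/21)
line XR meets PY at F = (0, 11/18)
R = X + t·(F−X) with t = 6/7, so XR:RF = 6/7:1/7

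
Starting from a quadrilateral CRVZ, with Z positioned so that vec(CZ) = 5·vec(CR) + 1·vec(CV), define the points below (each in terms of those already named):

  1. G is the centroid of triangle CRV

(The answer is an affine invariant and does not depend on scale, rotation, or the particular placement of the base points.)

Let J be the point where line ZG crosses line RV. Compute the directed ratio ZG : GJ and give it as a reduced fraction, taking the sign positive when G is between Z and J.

ZG:GJ = -16

Assign C = (0, 0), R = (1, 0), V = (0, 1), Z = (5, 1) — the answer is frame-independent, so this choice is without loss of generality.
1. G is the centroid of triangle CRV ⇒ G = (1/3, 1/3)
line ZG meets RV at J = (5/8, 3/8)
G = Z + t·(J−Z) with t = 16/15, so ZG:GJ = 16/15:-1/15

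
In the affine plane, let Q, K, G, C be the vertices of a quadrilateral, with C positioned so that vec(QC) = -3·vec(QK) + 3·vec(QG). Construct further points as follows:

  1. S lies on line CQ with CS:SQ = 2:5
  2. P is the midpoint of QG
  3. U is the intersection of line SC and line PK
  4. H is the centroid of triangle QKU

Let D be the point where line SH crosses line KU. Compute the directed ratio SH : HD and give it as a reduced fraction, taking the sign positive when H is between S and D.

SH:HD = -31/7

Choose coordinates Q = (0, 0), K = (1, 0), G = (0, 1), C = (-3, 3).
1. S lies on line CQ with CS:SQ = 2:5 ⇒ S = (-15/7, 15/7)
2. P is the midpoint of QG ⇒ P = (0, 1/2)
3. U is the intersection of line SC and line PK ⇒ U = (-1, 1)
4. H is the centroid of triangle QKU ⇒ H = (0, 1/3)
line SH meets KU at D = (-15/31, 23/31)
H = S + t·(D−S) with t = 31/24, so SH:HD = 31/24:-7/24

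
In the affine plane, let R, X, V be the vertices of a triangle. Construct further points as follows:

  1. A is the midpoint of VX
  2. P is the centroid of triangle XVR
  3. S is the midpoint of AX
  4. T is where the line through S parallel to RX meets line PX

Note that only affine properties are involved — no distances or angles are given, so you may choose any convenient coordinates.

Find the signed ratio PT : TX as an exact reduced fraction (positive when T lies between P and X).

PT:TX = 1/3

Set R = (0, 0), X = (1, 0), V = (0, 1); any affine frame gives the same invariant.
1. A is the midpoint of VX ⇒ A = (1/2, 1/2)
2. P is the centroid of triangle XVR ⇒ P = (1/3, 1/3)
3. S is the midpoint of AX ⇒ S = (3/4, 1/4)
4. T is where the line through S parallel to RX meets line PX ⇒ T = (1/2, 1/4)
T = P + t·(X−P) with t = 1/4, so PT:TX = t:(1−t) = 1/4:3/4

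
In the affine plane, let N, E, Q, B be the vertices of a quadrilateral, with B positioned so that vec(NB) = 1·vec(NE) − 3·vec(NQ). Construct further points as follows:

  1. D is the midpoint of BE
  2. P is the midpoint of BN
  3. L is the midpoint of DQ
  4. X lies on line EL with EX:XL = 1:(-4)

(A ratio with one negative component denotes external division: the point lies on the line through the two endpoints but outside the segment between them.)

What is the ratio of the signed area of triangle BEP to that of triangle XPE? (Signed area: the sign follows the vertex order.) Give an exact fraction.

[BEP]:[XPE] = -36/5

Set N = (0, 0), E = (1, 0), Q = (0, 1), B = (1, -3); any affine frame gives the same invariant.
1. D is the midpoint of BE ⇒ D = (1, -3/2)
2. P is the midpoint of BN ⇒ P = (1/2, -3/2)
3. L is the midpoint of DQ ⇒ L = (1/2, -1/4)
4. X lies on line EL with EX:XL = 1:(-4) ⇒ X = (7/6, 1/12)
2·[BEP] = 3/2, 2·[XPE] = -5/24
[BEP]:[XPE] = 3/2:-5/24 = -36/5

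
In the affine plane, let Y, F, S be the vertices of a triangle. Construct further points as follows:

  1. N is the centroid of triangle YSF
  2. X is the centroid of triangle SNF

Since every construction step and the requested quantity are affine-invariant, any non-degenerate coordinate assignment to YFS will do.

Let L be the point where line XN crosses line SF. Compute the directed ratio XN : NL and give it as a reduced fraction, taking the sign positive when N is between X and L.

XN:NL = -2/3

Assign Y = (0, 0), F = (1, 0), S = (0, 1) — the answer is frame-independent, so this choice is without loss of generality.
1. N is the centroid of triangle YSF ⇒ N = (1/3, 1/3)
2. X is the centroid of triangle SNF ⇒ X = (4/9, 4/9)
line XN meets SF at L = (1/2, 1/2)
N = X + t·(L−X) with t = -2, so XN:NL = -2:3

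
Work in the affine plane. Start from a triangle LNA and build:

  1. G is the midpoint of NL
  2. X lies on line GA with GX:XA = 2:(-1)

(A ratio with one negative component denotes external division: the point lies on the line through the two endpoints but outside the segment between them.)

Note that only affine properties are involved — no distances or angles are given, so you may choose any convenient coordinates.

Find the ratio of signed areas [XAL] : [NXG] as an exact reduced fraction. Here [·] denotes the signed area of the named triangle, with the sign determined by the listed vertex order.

[XAL]:[NXG] = -1/2

Choose coordinates L = (0, 0), N = (1, 0), A = (0, 1).
1. G is the midpoint of NL ⇒ G = (1/2, 0)
2. X lies on line GA with GX:XA = 2:(-1) ⇒ X = (-1/2, 2)
2·[XAL] = -1/2, 2·[NXG] = 1
[XAL]:[NXG] = -1/2:1 = -1/2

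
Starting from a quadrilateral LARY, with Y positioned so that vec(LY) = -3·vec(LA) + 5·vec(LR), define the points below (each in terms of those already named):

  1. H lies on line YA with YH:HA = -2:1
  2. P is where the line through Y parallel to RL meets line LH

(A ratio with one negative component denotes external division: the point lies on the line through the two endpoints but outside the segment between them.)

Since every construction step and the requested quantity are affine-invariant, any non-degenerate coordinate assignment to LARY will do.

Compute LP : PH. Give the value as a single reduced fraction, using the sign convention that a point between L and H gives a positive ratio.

LP:PH = -3/8

Choose coordinates L = (0, 0), A = (1, 0), R = (0, 1), Y = (-3, 5).
1. H lies on line YA with YH:HA = -2:1 ⇒ H = (5, -5)
2. P is where the line through Y parallel to RL meets line LH ⇒ P = (-3, 3)
P = L + t·(H−L) with t = -3/5, so LP:PH = t:(1−t) = -3/5:8/5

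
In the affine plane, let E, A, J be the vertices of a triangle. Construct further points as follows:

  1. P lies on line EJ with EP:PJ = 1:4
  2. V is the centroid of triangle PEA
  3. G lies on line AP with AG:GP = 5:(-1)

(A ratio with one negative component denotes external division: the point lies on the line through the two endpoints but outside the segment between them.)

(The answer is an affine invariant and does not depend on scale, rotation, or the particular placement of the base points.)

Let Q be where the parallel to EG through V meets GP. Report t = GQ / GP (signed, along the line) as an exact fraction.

t = 2

Choose coordinates E = (0, 0), A = (1, 0), J = (0, 1).
1. P lies on line EJ with EP:PJ = 1:4 ⇒ P = (0, 1/5)
2. V is the centroid of triangle PEA ⇒ V = (1/3, 1/15)
3. G lies on line AP with AG:GP = 5:(-1) ⇒ G = (-1/4, 1/4)
through V parallel to EG: direction (-1/4, 1/4); meets GP at Q = (1/4, 3/20)
Q = G + t·(P−G) with t = 2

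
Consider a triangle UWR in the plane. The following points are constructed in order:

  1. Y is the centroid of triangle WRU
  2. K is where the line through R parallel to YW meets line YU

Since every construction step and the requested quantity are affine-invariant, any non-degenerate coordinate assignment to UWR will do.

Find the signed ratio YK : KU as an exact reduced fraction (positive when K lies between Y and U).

YK:KU = -1/2

Assign U = (0, 0), W = (1, 0), R = (0, 1) — the answer is frame-independent, so this choice is without loss of generality.
1. Y is the centroid of triangle WRU ⇒ Y = (1/3, 1/3)
2. K is where the line through R parallel to YW meets line YU ⇒ K = (2/3, 2/3)
K = Y + t·(U−Y) with t = -1, so YK:KU = t:(1−t) = -1:2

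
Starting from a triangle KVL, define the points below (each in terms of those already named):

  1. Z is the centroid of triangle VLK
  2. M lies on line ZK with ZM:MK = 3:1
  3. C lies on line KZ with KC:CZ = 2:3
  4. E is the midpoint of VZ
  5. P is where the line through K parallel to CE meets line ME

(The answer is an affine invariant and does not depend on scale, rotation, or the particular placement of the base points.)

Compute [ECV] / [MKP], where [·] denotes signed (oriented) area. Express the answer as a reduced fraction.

[ECV]:[MKP] = -36/25

Assign K = (0, 0), V = (1, 0), L = (0, 1) — the answer is frame-independent, so this choice is without loss of generality.
1. Z is the centroid of triangle VLK ⇒ Z = (1/3, 1/3)
2. M lies on line ZK with ZM:MK = 3:1 ⇒ M = (1/12, 1/12)
3. C lies on line KZ with KC:CZ = 2:3 ⇒ C = (2/15, 2/15)
4. E is the midpoint of VZ ⇒ E = (2/3, 1/6)
5. P is where the line through K parallel to CE meets line ME ⇒ P = (-8/9, -1/18)
2·[ECV] = 1/10, 2·[MKP] = -5/72
[ECV]:[MKP] = 1/10:-5/72 = -36/25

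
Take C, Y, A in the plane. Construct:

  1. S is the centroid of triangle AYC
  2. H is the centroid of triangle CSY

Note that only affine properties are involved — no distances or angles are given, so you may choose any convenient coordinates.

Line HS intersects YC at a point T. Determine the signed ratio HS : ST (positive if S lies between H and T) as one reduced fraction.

Set C = (0, 0), Y = (1, 0), A = (0, 1); any affine frame gives the same invariant.
1. S is the centroid of triangle AYC ⇒ S = (1/3, 1/3)
2. H is the centroid of triangle CSY ⇒ H = (4/9, 1/9)
line HS meets YC at T = (1/2, 0)
S = H + t·(T−H) with t = -2, so HS:ST = -2:3

HS:ST = -2/3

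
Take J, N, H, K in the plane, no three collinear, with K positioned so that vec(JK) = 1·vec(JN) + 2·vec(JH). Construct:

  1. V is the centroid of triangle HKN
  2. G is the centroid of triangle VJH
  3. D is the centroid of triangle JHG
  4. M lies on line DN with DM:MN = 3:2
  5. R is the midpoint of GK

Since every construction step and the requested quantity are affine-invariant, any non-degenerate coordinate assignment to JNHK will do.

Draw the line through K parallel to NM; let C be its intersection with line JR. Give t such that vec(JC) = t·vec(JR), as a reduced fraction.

t = 26/17

Set J = (0, 0), N = (1, 0), H = (0, 1), K = (1, 2); any affine frame gives the same invariant.
1. V is the centroid of triangle HKN ⇒ V = (2/3, 1)
2. G is the centroid of triangle VJH ⇒ G = (2/9, 2/3)
3. D is the centroid of triangle JHG ⇒ D = (2/27, 5/9)
4. M lies on line DN with DM:MN = 3:2 ⇒ M = (17/27, 2/9)
5. R is the midpoint of GK ⇒ R = (11/18, 4/3)
through K parallel to NM: direction (-10/27, 2/9); meets JR at C = (143/153, 104/51)
C = J + t·(R−J) with t = 26/17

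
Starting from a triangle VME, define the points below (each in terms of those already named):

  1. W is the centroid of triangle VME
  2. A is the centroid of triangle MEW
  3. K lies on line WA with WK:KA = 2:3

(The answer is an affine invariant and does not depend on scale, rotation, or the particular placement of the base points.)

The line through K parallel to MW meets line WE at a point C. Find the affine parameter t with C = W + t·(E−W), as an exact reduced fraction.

t = 2/15

Assign V = (0, 0), M = (1, 0), E = (0, 1) — the answer is frame-independent, so this choice is without loss of generality.
1. W is the centroid of triangle VME ⇒ W = (1/3, 1/3)
2. A is the centroid of triangle MEW ⇒ A = (4/9, 4/9)
3. K lies on line WA with WK:KA = 2:3 ⇒ K = (17/45, 17/45)
through K parallel to MW: direction (-2/3, 1/3); meets WE at C = (13/45, 19/45)
C = W + t·(E−W) with t = 2/15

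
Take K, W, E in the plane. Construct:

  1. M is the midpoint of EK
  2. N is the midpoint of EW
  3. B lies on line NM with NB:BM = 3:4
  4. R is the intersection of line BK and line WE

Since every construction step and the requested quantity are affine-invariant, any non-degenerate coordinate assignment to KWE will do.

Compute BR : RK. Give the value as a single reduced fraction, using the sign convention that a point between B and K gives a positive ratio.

BR:RK = -3/14

Set K = (0, 0), W = (1, 0), E = (0, 1); any affine frame gives the same invariant.
1. M is the midpoint of EK ⇒ M = (0, 1/2)
2. N is the midpoint of EW ⇒ N = (1/2, 1/2)
3. B lies on line NM with NB:BM = 3:4 ⇒ B = (2/7, 1/2)
4. R is the intersection of line BK and line WE ⇒ R = (4/11, 7/11)
R = B + t·(K−B) with t = -3/11, so BR:RK = t:(1−t) = -3/11:14/11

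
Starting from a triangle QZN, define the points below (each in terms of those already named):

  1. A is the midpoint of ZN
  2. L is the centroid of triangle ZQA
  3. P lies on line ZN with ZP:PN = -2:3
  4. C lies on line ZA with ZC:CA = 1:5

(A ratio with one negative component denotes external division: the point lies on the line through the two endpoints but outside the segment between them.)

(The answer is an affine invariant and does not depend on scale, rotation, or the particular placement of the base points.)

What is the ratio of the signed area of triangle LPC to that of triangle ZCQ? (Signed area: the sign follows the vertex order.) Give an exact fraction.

Work in coordinates with Q = (0, 0), Z = (1, 0), N = (0, 1).
1. A is the midpoint of ZN ⇒ A = (1/2, 1/2)
2. L is the centroid of triangle ZQA ⇒ L = (1/2, 1/6)
3. P lies on line ZN with ZP:PN = -2:3 ⇒ P = (3, -2)
4. C lies on line ZA with ZC:CA = 1:5 ⇒ C = (11/12, 1/12)
2·[LPC] = 25/36, 2·[ZCQ] = 1/12
[LPC]:[ZCQ] = 25/36:1/12 = 25/3

[LPC]:[ZCQ] = 25/3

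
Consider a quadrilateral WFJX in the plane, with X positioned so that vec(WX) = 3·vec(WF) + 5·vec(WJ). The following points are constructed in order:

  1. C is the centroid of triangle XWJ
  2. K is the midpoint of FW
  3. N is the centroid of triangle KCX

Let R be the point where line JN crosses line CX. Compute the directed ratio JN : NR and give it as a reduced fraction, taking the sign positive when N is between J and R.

JN:NR = -11/5

Set W = (0, 0), F = (1, 0), J = (0, 1), X = (3, 5); any affine frame gives the same invariant.
1. C is the centroid of triangle XWJ ⇒ C = (1, 2)
2. K is the midpoint of FW ⇒ K = (1/2, 0)
3. N is the centroid of triangle KCX ⇒ N = (3/2, 7/3)
line JN meets CX at R = (9/11, 19/11)
N = J + t·(R−J) with t = 11/6, so JN:NR = 11/6:-5/6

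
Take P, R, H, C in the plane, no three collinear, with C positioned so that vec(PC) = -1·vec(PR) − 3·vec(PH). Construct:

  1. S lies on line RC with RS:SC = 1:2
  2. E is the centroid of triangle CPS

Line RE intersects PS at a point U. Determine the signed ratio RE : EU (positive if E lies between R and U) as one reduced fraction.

Assign P = (0, 0), R = (1, 0), H = (0, 1), C = (-1, -3) — the answer is frame-independent, so this choice is without loss of generality.
1. S lies on line RC with RS:SC = 1:2 ⇒ S = (1/3, -1)
2. E is the centroid of triangle CPS ⇒ E = (-2/9, -4/3)
line RE meets PS at U = (4/15, -4/5)
E = R + t·(U−R) with t = 5/3, so RE:EU = 5/3:-2/3

RE:EU = -5/2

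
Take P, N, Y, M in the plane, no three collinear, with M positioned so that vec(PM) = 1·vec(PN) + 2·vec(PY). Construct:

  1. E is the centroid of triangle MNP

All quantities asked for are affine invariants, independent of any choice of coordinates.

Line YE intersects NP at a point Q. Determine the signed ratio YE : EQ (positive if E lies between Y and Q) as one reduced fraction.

YE:EQ = 1/2

Set P = (0, 0), N = (1, 0), Y = (0, 1), M = (1, 2); any affine frame gives the same invariant.
1. E is the centroid of triangle MNP ⇒ E = (2/3, 2/3)
line YE meets NP at Q = (2, 0)
E = Y + t·(Q−Y) with t = 1/3, so YE:EQ = 1/3:2/3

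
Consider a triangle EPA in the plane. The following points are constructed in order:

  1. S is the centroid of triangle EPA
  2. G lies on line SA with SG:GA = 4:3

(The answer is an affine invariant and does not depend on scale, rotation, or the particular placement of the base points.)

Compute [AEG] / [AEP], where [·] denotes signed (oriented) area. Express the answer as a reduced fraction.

[AEG]:[AEP] = 1/7

Work in coordinates with E = (0, 0), P = (1, 0), A = (0, 1).
1. S is the centroid of triangle EPA ⇒ S = (1/3, 1/3)
2. G lies on line SA with SG:GA = 4:3 ⇒ G = (1/7, 5/7)
2·[AEG] = 1/7, 2·[AEP] = 1
[AEG]:[AEP] = 1/7:1 = 1/7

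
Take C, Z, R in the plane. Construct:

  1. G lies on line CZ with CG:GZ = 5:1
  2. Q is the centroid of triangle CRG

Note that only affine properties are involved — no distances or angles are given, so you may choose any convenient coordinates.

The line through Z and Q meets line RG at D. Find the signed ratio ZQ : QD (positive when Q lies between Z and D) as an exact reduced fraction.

Set C = (0, 0), Z = (1, 0), R = (0, 1); any affine frame gives the same invariant.
1. G lies on line CZ with CG:GZ = 5:1 ⇒ G = (5/6, 0)
2. Q is the centroid of triangle CRG ⇒ Q = (5/18, 1/3)
line ZQ meets RG at D = (35/48, 1/8)
Q = Z + t·(D−Z) with t = 8/3, so ZQ:QD = 8/3:-5/3

ZQ:QD = -8/5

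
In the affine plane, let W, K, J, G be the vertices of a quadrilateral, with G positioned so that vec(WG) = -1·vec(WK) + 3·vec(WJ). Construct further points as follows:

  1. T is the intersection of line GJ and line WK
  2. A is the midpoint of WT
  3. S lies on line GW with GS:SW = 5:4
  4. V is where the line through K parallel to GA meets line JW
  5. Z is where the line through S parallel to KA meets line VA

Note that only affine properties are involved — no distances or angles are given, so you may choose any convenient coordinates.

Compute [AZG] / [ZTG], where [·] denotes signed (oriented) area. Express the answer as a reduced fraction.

[AZG]:[ZTG] = -3/2

Assign W = (0, 0), K = (1, 0), J = (0, 1), G = (-1, 3) — the answer is frame-independent, so this choice is without loss of generality.
1. T is the intersection of line GJ and line WK ⇒ T = (1/2, 0)
2. A is the midpoint of WT ⇒ A = (1/4, 0)
3. S lies on line GW with GS:SW = 5:4 ⇒ S = (-4/9, 4/3)
4. V is where the line through K parallel to GA meets line JW ⇒ V = (0, 12/5)
5. Z is where the line through S parallel to KA meets line VA ⇒ Z = (1/9, 4/3)
2·[AZG] = 5/4, 2·[ZTG] = -5/6
[AZG]:[ZTG] = 5/4:-5/6 = -3/2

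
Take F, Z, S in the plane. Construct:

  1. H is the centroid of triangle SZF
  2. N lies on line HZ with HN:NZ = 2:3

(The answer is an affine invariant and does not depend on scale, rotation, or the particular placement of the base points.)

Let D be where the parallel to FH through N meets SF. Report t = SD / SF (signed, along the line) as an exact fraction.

t = 7/5

Assign F = (0, 0), Z = (1, 0), S = (0, 1) — the answer is frame-independent, so this choice is without loss of generality.
1. H is the centroid of triangle SZF ⇒ H = (1/3, 1/3)
2. N lies on line HZ with HN:NZ = 2:3 ⇒ N = (3/5, 1/5)
through N parallel to FH: direction (1/3, 1/3); meets SF at D = (0, -2/5)
D = S + t·(F−S) with t = 7/5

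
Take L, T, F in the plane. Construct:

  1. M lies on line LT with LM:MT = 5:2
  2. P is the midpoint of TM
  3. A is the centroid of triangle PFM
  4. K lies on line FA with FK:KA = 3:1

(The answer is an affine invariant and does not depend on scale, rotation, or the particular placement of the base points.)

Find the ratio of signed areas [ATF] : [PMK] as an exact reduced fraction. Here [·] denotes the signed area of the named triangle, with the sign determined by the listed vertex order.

Assign L = (0, 0), T = (1, 0), F = (0, 1) — the answer is frame-independent, so this choice is without loss of generality.
1. M lies on line LT with LM:MT = 5:2 ⇒ M = (5/7, 0)
2. P is the midpoint of TM ⇒ P = (6/7, 0)
3. A is the centroid of triangle PFM ⇒ A = (11/21, 1/3)
4. K lies on line FA with FK:KA = 3:1 ⇒ K = (11/28, 1/2)
2·[ATF] = 1/7, 2·[PMK] = -1/14
[ATF]:[PMK] = 1/7:-1/14 = -2

[ATF]:[PMK] = -2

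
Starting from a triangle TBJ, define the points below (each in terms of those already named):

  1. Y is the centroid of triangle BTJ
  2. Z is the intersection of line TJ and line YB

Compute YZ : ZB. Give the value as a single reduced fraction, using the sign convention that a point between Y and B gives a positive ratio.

Choose coordinates T = (0, 0), B = (1, 0), J = (0, 1).
1. Y is the centroid of triangle BTJ ⇒ Y = (1/3, 1/3)
2. Z is the intersection of line TJ and line YB ⇒ Z = (0, 1/2)
Z = Y + t·(B−Y) with t = -1/2, so YZ:ZB = t:(1−t) = -1/2:3/2

YZ:ZB = -1/3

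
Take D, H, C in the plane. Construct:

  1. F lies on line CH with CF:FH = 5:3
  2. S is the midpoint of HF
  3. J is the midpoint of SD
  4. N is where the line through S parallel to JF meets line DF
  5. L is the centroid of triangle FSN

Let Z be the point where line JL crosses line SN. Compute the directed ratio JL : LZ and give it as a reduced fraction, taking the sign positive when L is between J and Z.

Set D = (0, 0), H = (1, 0), C = (0, 1); any affine frame gives the same invariant.
1. F lies on line CH with CF:FH = 5:3 ⇒ F = (5/8, 3/8)
2. S is the midpoint of HF ⇒ S = (13/16, 3/16)
3. J is the midpoint of SD ⇒ J = (13/32, 3/32)
4. N is where the line through S parallel to JF meets line DF ⇒ N = (5/4, 3/4)
5. L is the centroid of triangle FSN ⇒ L = (43/48, 7/16)
line JL meets SN at Z = (73/64, 39/64)
L = J + t·(Z−J) with t = 2/3, so JL:LZ = 2/3:1/3

JL:LZ = 2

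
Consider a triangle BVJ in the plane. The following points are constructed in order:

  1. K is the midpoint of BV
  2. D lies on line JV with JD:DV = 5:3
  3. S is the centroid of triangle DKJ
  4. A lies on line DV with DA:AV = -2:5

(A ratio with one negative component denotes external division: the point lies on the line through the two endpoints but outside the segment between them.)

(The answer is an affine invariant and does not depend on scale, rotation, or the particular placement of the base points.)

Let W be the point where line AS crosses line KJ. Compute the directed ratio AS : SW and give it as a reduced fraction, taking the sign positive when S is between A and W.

Work in coordinates with B = (0, 0), V = (1, 0), J = (0, 1).
1. K is the midpoint of BV ⇒ K = (1/2, 0)
2. D lies on line JV with JD:DV = 5:3 ⇒ D = (5/8, 3/8)
3. S is the centroid of triangle DKJ ⇒ S = (3/8, 11/24)
4. A lies on line DV with DA:AV = -2:5 ⇒ A = (3/8, 5/8)
line AS meets KJ at W = (3/8, 1/4)
S = A + t·(W−A) with t = 4/9, so AS:SW = 4/9:5/9

AS:SW = 4/5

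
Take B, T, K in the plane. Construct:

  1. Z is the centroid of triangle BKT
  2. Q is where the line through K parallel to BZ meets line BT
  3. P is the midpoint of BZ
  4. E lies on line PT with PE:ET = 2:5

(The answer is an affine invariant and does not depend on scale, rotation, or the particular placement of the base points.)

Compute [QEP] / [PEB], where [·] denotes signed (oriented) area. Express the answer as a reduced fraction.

Set B = (0, 0), T = (1, 0), K = (0, 1); any affine frame gives the same invariant.
1. Z is the centroid of triangle BKT ⇒ Z = (1/3, 1/3)
2. Q is where the line through K parallel to BZ meets line BT ⇒ Q = (-1, 0)
3. P is the midpoint of BZ ⇒ P = (1/6, 1/6)
4. E lies on line PT with PE:ET = 2:5 ⇒ E = (17/42, 5/42)
2·[QEP] = 2/21, 2·[PEB] = -1/21
[QEP]:[PEB] = 2/21:-1/21 = -2

[QEP]:[PEB] = -2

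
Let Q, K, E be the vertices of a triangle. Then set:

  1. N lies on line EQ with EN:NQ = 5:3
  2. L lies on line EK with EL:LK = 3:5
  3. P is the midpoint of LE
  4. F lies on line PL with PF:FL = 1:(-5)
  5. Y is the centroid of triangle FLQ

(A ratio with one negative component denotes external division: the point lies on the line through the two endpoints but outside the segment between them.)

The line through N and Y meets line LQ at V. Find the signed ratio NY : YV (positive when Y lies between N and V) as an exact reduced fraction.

Assign Q = (0, 0), K = (1, 0), E = (0, 1) — the answer is frame-independent, so this choice is without loss of generality.
1. N lies on line EQ with EN:NQ = 5:3 ⇒ N = (0, 3/8)
2. L lies on line EK with EL:LK = 3:5 ⇒ L = (3/8, 5/8)
3. P is the midpoint of LE ⇒ P = (3/16, 13/16)
4. F lies on line PL with PF:FL = 1:(-5) ⇒ F = (9/64, 55/64)
5. Y is the centroid of triangle FLQ ⇒ Y = (11/64, 95/192)
line NY meets LQ at V = (99/256, 165/256)
Y = N + t·(V−N) with t = 4/9, so NY:YV = 4/9:5/9

NY:YV = 4/5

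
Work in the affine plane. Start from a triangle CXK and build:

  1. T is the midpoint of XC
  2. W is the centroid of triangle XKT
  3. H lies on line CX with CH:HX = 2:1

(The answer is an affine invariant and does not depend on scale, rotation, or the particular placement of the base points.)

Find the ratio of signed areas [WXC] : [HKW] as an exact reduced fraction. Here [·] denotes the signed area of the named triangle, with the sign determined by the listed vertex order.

[WXC]:[HKW] = 6

Set C = (0, 0), X = (1, 0), K = (0, 1); any affine frame gives the same invariant.
1. T is the midpoint of XC ⇒ T = (1/2, 0)
2. W is the centroid of triangle XKT ⇒ W = (1/2, 1/3)
3. H lies on line CX with CH:HX = 2:1 ⇒ H = (2/3, 0)
2·[WXC] = -1/3, 2·[HKW] = -1/18
[WXC]:[HKW] = -1/3:-1/18 = 6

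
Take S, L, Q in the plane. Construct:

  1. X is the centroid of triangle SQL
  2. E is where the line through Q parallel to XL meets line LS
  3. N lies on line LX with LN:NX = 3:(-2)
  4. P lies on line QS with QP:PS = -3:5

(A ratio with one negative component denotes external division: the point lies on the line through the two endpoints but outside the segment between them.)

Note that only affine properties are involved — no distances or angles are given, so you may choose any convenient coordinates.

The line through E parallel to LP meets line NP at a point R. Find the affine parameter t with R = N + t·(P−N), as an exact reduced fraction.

Work in coordinates with S = (0, 0), L = (1, 0), Q = (0, 1).
1. X is the centroid of triangle SQL ⇒ X = (1/3, 1/3)
2. E is where the line through Q parallel to XL meets line LS ⇒ E = (2, 0)
3. N lies on line LX with LN:NX = 3:(-2) ⇒ N = (-1, 1)
4. P lies on line QS with QP:PS = -3:5 ⇒ P = (0, 5/2)
through E parallel to LP: direction (-1, 5/2); meets NP at R = (5/8, 55/16)
R = N + t·(P−N) with t = 13/8

t = 13/8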